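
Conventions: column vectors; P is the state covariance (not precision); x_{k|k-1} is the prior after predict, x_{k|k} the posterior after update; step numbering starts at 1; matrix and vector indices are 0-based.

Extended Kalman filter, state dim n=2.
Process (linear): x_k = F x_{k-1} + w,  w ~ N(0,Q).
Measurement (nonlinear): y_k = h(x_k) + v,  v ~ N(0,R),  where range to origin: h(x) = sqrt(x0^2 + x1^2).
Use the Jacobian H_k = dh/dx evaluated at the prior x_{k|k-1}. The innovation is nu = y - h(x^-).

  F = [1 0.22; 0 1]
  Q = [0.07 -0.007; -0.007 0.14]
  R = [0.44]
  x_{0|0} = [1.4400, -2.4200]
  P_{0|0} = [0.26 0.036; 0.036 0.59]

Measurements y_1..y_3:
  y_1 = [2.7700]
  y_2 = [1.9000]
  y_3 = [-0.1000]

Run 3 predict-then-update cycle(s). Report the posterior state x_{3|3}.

step 1: x^-=[0.9076, -2.4200]  P^-=[0.3744 0.1588; 0.1588 0.7300]  H_jac=[0.3512 -0.9363]  S=[1.0217]  K=[-0.0168; -0.6144]  nu=[0.1854]  x^+=[0.9045, -2.5339]  P^+=[0.3741 0.1482; 0.1482 0.3443]
step 2: x^-=[0.3470, -2.5339]  P^-=[0.5260 0.2170; 0.2170 0.4843]  H_jac=[0.1357 -0.9908]  S=[0.8667]  K=[-0.1657; -0.5196]  nu=[-0.6576]  x^+=[0.4560, -2.1922]  P^+=[0.5022 0.1424; 0.1424 0.2503]
step 3: x^-=[-0.0263, -2.1922]  P^-=[0.6469 0.1904; 0.1904 0.3903]  H_jac=[-0.0120 -0.9999]  S=[0.8349]  K=[-0.2374; -0.4702]  nu=[-2.2924]  x^+=[0.5178, -1.1144]  P^+=[0.5999 0.0972; 0.0972 0.2057]

x_post = [0.5178, -1.1144]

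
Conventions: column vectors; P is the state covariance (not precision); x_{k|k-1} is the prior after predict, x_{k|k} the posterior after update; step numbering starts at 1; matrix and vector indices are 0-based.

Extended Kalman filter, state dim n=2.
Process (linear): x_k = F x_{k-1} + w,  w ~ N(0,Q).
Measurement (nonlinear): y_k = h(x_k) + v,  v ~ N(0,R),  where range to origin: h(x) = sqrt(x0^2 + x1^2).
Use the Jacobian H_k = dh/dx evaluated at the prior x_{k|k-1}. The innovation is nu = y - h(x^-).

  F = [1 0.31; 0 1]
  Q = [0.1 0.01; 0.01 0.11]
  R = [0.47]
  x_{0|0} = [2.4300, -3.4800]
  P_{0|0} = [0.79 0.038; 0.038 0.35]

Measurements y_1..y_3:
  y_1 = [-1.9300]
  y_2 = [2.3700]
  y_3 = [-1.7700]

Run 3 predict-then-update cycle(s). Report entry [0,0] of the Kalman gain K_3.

K[0,0] = -0.6339

step 1: x^-=[1.3512, -3.4800]  P^-=[0.9472 0.1565; 0.1565 0.4600]  H_jac=[0.3619 -0.9322]  S=[0.8882]  K=[0.2217; -0.4190]  nu=[-5.6631]  x^+=[0.0955, -1.1071]  P^+=[0.9035 0.2390; 0.2390 0.3041]
step 2: x^-=[-0.2477, -1.1071]  P^-=[1.1809 0.3433; 0.3433 0.4141]  H_jac=[-0.2183 -0.9759]  S=[1.0669]  K=[-0.5557; -0.4490]  nu=[1.2355]  x^+=[-0.9342, -1.6618]  P^+=[0.8515 0.0771; 0.0771 0.1990]
step 3: x^-=[-1.4494, -1.6618]  P^-=[1.0184 0.1488; 0.1488 0.3090]  H_jac=[-0.6573 -0.7536]  S=[1.2329]  K=[-0.6339; -0.2682]  nu=[-3.9751]  x^+=[1.0704, -0.5957]  P^+=[0.5230 -0.0608; -0.0608 0.2203]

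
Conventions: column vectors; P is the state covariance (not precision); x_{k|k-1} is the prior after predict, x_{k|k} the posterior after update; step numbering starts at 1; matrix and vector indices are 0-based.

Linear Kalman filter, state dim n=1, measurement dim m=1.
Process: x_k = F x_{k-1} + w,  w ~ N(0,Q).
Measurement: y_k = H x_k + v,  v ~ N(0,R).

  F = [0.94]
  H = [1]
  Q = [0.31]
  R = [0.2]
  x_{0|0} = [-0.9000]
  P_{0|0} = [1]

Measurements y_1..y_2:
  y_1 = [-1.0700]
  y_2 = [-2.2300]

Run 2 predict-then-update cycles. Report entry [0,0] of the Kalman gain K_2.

step 1: x^-=[-0.8460]  P^-=[1.1936]  S=[1.3936]  K=[0.8565]  nu=[-0.2240]  x^+=[-1.0379]  P^+=[0.1713]
step 2: x^-=[-0.9756]  P^-=[0.4614]  S=[0.6614]  K=[0.6976]  nu=[-1.2544]  x^+=[-1.8507]  P^+=[0.1395]

K[0,0] = 0.6976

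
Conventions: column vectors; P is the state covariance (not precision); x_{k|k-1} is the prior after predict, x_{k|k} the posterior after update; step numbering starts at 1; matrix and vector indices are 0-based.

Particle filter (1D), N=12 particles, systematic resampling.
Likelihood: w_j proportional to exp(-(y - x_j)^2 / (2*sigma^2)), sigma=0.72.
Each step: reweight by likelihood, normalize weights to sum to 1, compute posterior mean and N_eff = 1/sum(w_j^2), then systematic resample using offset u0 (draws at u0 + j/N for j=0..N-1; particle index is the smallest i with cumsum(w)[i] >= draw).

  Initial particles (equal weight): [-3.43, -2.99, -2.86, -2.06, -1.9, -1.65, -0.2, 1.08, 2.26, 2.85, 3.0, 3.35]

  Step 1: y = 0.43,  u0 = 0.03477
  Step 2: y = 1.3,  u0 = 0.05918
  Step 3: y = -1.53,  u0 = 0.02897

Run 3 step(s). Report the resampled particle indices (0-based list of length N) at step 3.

resampled_idx = [0, 0, 0, 0, 0, 0, 0, 0, 0, 0, 0, 4]

step 1: w=[0.0000, 0.0000, 0.0000, 0.0018, 0.0038, 0.0109, 0.4817, 0.4700, 0.0279, 0.0025, 0.0012, 0.0002]  mean=0.4569  Neff=2.2033  idx=[6, 6, 6, 6, 6, 6, 7, 7, 7, 7, 7, 7]
step 2: w=[0.0178, 0.0178, 0.0178, 0.0178, 0.0178, 0.0178, 0.1489, 0.1489, 0.1489, 0.1489, 0.1489, 0.1489]  mean=0.9432  Neff=7.4152  idx=[3, 6, 6, 7, 7, 8, 9, 9, 10, 10, 11, 11]
step 3: w=[0.9217, 0.0071, 0.0071, 0.0071, 0.0071, 0.0071, 0.0071, 0.0071, 0.0071, 0.0071, 0.0071, 0.0071]  mean=-0.0998  Neff=1.1762  idx=[0, 0, 0, 0, 0, 0, 0, 0, 0, 0, 0, 4]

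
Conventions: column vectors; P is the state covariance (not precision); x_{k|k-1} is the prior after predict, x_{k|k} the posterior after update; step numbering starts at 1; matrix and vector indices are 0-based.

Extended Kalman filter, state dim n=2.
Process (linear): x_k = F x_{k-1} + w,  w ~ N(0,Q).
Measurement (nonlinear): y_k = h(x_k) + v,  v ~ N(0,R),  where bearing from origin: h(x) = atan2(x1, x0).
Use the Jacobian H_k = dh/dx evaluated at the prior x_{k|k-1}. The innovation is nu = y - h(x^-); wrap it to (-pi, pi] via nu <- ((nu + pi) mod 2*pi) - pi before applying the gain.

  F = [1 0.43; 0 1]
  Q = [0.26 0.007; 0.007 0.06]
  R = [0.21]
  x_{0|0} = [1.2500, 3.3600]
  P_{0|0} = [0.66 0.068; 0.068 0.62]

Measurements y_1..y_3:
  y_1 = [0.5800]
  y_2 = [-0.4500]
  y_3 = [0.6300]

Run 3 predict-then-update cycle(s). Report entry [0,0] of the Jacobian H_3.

step 1: x^-=[2.6948, 3.3600]  P^-=[1.0931 0.3416; 0.3416 0.6800]  H_jac=[-0.1811 0.1453]  S=[0.2422]  K=[-0.6125; 0.1524]  nu=[-0.3148]  x^+=[2.8876, 3.3120]  P^+=[1.0023 0.3642; 0.3642 0.6744]
step 2: x^-=[4.3118, 3.3120]  P^-=[1.7002 0.6612; 0.6612 0.7344]  H_jac=[-0.1120 0.1459]  S=[0.2254]  K=[-0.4173; 0.1466]  nu=[-1.1050]  x^+=[4.7729, 3.1500]  P^+=[1.6609 0.6750; 0.6750 0.7295]
step 3: x^-=[6.1275, 3.1500]  P^-=[2.6363 0.9957; 0.9957 0.7895]  H_jac=[-0.0664 0.1291]  S=[0.2177]  K=[-0.2132; 0.1646]  nu=[0.1551]  x^+=[6.0944, 3.1756]  P^+=[2.6264 1.0033; 1.0033 0.7836]

H_jac[0,0] = -0.0664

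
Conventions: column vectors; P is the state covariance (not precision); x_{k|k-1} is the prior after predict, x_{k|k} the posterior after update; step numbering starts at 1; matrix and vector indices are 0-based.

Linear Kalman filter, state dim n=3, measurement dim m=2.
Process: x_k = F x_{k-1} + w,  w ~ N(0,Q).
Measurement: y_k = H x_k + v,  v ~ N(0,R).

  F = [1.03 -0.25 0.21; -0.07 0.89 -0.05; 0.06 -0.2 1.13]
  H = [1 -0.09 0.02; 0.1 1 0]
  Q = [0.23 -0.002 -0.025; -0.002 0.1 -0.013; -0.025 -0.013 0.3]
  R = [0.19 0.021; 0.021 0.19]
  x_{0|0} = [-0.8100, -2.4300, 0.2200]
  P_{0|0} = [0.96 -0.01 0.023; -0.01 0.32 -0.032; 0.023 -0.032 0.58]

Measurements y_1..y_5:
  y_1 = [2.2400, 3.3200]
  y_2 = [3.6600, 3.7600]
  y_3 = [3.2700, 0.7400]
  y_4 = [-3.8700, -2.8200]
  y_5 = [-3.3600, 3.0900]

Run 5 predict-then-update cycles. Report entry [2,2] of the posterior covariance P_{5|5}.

P_post[2,2] = 2.3479

step 1: x^-=[-0.1806, -2.1170, 0.6860]  P^-=[1.3125 -0.1658 0.2276; -0.1658 0.3639 -0.1418; 0.2276 -0.1418 1.0747]  S=[1.5453 -0.0471; -0.0471 0.5339]  K=[0.8623 0.0115; -0.1107 0.6408; 0.1631 -0.2086]  nu=[2.2164, 5.4551]  x^+=[1.7933, 1.1331, -0.0906]  P^+=[0.1644 0.0039 0.0032; 0.0039 0.1190 -0.0365; 0.0032 -0.0365 1.0071]
step 2: x^-=[1.5448, 0.8874, -0.2214]  P^-=[0.4594 -0.0548 0.2448; -0.0548 0.2004 -0.1289; 0.2448 -0.1289 1.6082]  S=[0.6718 -0.0075; -0.0075 0.3840]  K=[0.6984 -0.0094; -0.1066 0.5055; 0.4266 -0.2635]  nu=[2.1995, 2.7181]  x^+=[3.0553, 2.0269, 0.0007]  P^+=[0.1316 -0.0003 0.0423; -0.0003 0.0938 -0.0453; 0.0423 -0.0453 1.4576]
step 3: x^-=[2.6403, 1.5900, -0.2213]  P^-=[0.4630 -0.0598 0.3982; -0.0598 0.1830 -0.1622; 0.3982 -0.1622 2.1916]  S=[0.6826 -0.0109; -0.0109 0.3657]  K=[0.6975 -0.0162; -0.1088 0.4808; 0.6640 -0.3148]  nu=[0.7772, -1.1141]  x^+=[3.2005, 0.9698, 0.6455]  P^+=[0.1305 -0.0015 0.0777; -0.0015 0.0892 -0.0536; 0.0777 -0.0536 1.8499]
step 4: x^-=[3.1896, 0.6068, 0.7275]  P^-=[0.4956 -0.0679 0.5357; -0.0679 0.1814 -0.1949; 0.5357 -0.1949 2.7010]  S=[0.7225 -0.0159; -0.0159 0.3628]  K=[0.7088 -0.0195; -0.1115 0.4765; 0.8327 -0.3531]  nu=[-7.0195, -3.7458]  x^+=[-1.7129, -0.3953, -3.7948]  P^+=[0.1320 -0.0020 0.1025; -0.0020 0.0884 -0.0599; 0.1025 -0.0599 2.1454]
step 5: x^-=[-2.4623, -0.0422, -4.3118]  P^-=[0.5219 -0.0743 0.6372; -0.0743 0.1823 -0.2199; 0.6372 -0.2199 3.0845]  S=[0.7542 -0.0200; -0.0200 0.3627]  K=[0.7171 -0.0215; -0.1135 0.4760; 0.9427 -0.3785]  nu=[-0.8152, 3.3784]  x^+=[-3.1196, 1.6583, -6.3592]  P^+=[0.1332 -0.0023 0.1185; -0.0023 0.0883 -0.0640; 0.1185 -0.0640 2.3479]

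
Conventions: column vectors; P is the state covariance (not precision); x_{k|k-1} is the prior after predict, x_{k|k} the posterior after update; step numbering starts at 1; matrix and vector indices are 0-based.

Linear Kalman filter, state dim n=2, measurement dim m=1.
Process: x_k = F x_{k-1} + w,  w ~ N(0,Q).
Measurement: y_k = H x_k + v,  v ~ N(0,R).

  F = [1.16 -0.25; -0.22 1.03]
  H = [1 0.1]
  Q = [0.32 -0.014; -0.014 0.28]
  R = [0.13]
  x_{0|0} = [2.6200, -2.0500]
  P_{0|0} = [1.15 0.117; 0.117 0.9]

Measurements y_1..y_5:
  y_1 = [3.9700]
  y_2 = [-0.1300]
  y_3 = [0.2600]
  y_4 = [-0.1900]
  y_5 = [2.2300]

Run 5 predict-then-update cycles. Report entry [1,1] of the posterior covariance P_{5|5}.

step 1: x^-=[3.5517, -2.6879]  P^-=[1.8558 -0.3930; -0.3930 1.2374]  S=[1.9196]  K=[0.9463; -0.1403]  nu=[0.6871]  x^+=[4.2019, -2.7843]  P^+=[0.1368 -0.1382; -0.1382 1.1997]
step 2: x^-=[5.5703, -3.7922]  P^-=[0.6593 -0.5306; -0.5306 1.6220]  S=[0.6994]  K=[0.8668; -0.5267]  nu=[-5.3210]  x^+=[0.9580, -0.9896]  P^+=[0.1338 -0.2113; -0.2113 1.4280]
step 3: x^-=[1.3587, -1.2301]  P^-=[0.7118 -0.6799; -0.6799 1.8972]  S=[0.7248]  K=[0.8883; -0.6763]  nu=[-0.9757]  x^+=[0.4920, -0.5702]  P^+=[0.1399 -0.2445; -0.2445 1.5657]
step 4: x^-=[0.7133, -0.6956]  P^-=[0.7479 -0.7584; -0.7584 2.0586]  S=[0.7468]  K=[0.8999; -0.7399]  nu=[-0.8337]  x^+=[-0.0370, -0.0787]  P^+=[0.1431 -0.2612; -0.2612 1.6498]
step 5: x^-=[-0.0232, -0.0729]  P^-=[0.7671 -0.8017; -0.8017 2.1555]  S=[0.7584]  K=[0.9059; -0.7730]  nu=[2.2605]  x^+=[2.0245, -1.8202]  P^+=[0.1448 -0.2707; -0.2707 1.7024]

P_post[1,1] = 1.7024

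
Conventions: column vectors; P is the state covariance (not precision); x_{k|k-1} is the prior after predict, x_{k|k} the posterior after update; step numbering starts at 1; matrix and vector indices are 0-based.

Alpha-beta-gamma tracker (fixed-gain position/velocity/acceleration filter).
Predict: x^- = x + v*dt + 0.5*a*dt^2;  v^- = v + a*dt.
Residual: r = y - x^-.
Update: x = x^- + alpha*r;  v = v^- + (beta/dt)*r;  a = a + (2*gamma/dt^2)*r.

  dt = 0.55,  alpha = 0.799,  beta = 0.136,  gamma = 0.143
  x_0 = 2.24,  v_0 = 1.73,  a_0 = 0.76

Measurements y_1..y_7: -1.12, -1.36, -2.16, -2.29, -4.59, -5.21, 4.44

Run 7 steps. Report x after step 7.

step 1: x_pred=3.3065  r=-4.4265  x^+=-0.2303  v^+=1.0535  a^+=-3.4250
step 2: x_pred=-0.1689  r=-1.1911  x^+=-1.1206  v^+=-1.1248  a^+=-4.5511
step 3: x_pred=-2.4276  r=0.2676  x^+=-2.2138  v^+=-3.5618  a^+=-4.2981
step 4: x_pred=-4.8229  r=2.5329  x^+=-2.7991  v^+=-5.2994  a^+=-1.9034
step 5: x_pred=-6.0017  r=1.4117  x^+=-4.8737  v^+=-5.9972  a^+=-0.5687
step 6: x_pred=-8.2583  r=3.0483  x^+=-5.8227  v^+=-5.5563  a^+=2.3132
step 7: x_pred=-8.5288  r=12.9688  x^+=1.8333  v^+=-1.0772  a^+=14.5746

x_post = 1.8333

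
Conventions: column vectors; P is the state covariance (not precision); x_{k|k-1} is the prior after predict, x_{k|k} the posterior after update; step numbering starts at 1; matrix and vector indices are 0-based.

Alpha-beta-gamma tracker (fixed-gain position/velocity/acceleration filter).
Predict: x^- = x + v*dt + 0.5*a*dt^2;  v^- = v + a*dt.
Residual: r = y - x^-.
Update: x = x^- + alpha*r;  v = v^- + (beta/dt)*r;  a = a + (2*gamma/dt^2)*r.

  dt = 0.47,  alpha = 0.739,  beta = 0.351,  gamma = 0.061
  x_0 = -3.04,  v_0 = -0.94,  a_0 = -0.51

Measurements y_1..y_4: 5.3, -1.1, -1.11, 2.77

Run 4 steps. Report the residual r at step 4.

step 1: x_pred=-3.5381  r=8.8381  x^+=2.9932  v^+=5.4207  a^+=4.3712
step 2: x_pred=6.0238  r=-7.1238  x^+=0.7593  v^+=2.1551  a^+=0.4368
step 3: x_pred=1.8204  r=-2.9304  x^+=-0.3452  v^+=0.1719  a^+=-1.1816
step 4: x_pred=-0.3949  r=3.1649  x^+=1.9440  v^+=1.9801  a^+=0.5663

resid = 3.1649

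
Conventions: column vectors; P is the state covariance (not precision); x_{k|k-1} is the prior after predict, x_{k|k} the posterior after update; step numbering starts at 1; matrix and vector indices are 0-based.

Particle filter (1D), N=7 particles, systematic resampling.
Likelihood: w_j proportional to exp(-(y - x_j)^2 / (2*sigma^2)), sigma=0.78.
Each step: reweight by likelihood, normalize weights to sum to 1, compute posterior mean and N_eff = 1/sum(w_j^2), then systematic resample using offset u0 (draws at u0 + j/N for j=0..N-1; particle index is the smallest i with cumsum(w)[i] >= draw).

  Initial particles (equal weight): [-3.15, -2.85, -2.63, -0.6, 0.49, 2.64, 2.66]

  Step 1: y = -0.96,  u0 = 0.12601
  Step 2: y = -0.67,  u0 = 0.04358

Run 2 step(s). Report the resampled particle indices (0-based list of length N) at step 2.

step 1: w=[0.0155, 0.0425, 0.0808, 0.7190, 0.1421, 0.0000, 0.0000]  mean=-0.7443  Neff=1.8323  idx=[2, 3, 3, 3, 3, 3, 4]
step 2: w=[0.0079, 0.1860, 0.1860, 0.1860, 0.1860, 0.1860, 0.0618]  mean=-0.5488  Neff=5.6512  idx=[1, 1, 2, 3, 4, 5, 5]

resampled_idx = [1, 1, 2, 3, 4, 5, 5]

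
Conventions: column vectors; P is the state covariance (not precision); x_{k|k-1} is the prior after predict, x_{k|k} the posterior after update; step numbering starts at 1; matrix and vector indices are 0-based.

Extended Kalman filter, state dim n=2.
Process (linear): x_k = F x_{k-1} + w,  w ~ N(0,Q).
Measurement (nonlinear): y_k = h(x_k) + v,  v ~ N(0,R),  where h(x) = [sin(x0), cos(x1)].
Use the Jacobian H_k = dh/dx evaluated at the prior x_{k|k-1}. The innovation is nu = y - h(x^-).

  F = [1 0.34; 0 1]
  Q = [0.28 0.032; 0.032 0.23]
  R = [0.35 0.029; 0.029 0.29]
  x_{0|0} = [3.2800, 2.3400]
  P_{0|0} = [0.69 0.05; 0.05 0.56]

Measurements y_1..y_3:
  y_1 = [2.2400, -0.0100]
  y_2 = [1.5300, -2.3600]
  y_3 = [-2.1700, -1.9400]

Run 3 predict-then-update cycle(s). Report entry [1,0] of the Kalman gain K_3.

step 1: x^-=[4.0756, 2.3400]  P^-=[1.0687 0.2724; 0.2724 0.7900]  H_jac=[-0.5946 0.0000; 0.0000 -0.7185]  S=[0.7279 0.1454; 0.1454 0.6978]  K=[-0.8525 -0.1029; -0.0627 -0.8003]  nu=[3.0440, 0.6856]  x^+=[1.4100, 1.6005]  P^+=[0.5068 0.0759; 0.0759 0.3256]
step 2: x^-=[1.9541, 1.6005]  P^-=[0.8761 0.2186; 0.2186 0.5556]  H_jac=[-0.3740 0.0000; 0.0000 -0.9996]  S=[0.4726 0.1107; 0.1107 0.8451]  K=[-0.6529 -0.1730; -0.0197 -0.6546]  nu=[0.6026, -2.3303]  x^+=[1.9640, 3.1140]  P^+=[0.6244 0.0691; 0.0691 0.1905]
step 3: x^-=[3.0227, 3.1140]  P^-=[0.9734 0.1659; 0.1659 0.4205]  H_jac=[-0.9929 0.0000; 0.0000 -0.0276]  S=[1.3097 0.0336; 0.0336 0.2903]  K=[-0.7398 0.0697; -0.1251 -0.0255]  nu=[-2.2886, -0.9404]  x^+=[4.6502, 3.4244]  P^+=[0.2587 0.0449; 0.0449 0.3996]

K[1,0] = -0.1251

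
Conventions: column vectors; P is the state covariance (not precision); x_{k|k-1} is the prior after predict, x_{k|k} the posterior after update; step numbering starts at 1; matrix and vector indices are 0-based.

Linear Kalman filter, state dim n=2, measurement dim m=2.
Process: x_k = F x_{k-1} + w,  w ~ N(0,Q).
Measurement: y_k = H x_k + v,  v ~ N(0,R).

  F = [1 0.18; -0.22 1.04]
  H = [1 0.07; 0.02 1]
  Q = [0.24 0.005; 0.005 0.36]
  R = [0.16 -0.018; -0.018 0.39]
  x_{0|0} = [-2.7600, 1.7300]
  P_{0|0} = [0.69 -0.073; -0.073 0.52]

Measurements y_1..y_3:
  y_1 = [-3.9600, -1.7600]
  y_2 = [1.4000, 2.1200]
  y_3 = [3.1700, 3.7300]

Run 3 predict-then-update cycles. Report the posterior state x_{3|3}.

x_post = [2.0849, 3.1482]

step 1: x^-=[-2.4486, 2.4064]  P^-=[0.9206 -0.1225; -0.1225 0.9892]  S=[1.0683 -0.0530; -0.0530 1.3747]  K=[0.8516 -0.0429; -0.0143 0.7173]  nu=[-1.6798, -4.1174]  x^+=[-3.7026, -0.5230]  P^+=[0.1395 -0.0348; -0.0348 0.2807]
step 2: x^-=[-3.7967, 0.2707]  P^-=[0.3760 -0.0080; -0.0080 0.6863]  S=[0.5383 0.0296; 0.0296 1.0761]  K=[0.6986 -0.0196; 0.0395 0.6365]  nu=[5.1778, 1.9252]  x^+=[-0.2172, 1.7004]  P^+=[0.1137 -0.0225; -0.0225 0.2480]
step 3: x^-=[0.0888, 1.8162]  P^-=[0.3536 0.0039; 0.0039 0.6440]  S=[0.5173 0.0381; 0.0381 1.0343]  K=[0.6852 -0.0146; 0.0490 0.6209]  nu=[2.9540, 1.9120]  x^+=[2.0849, 3.1482]  P^+=[0.1113 -0.0203; -0.0203 0.2417]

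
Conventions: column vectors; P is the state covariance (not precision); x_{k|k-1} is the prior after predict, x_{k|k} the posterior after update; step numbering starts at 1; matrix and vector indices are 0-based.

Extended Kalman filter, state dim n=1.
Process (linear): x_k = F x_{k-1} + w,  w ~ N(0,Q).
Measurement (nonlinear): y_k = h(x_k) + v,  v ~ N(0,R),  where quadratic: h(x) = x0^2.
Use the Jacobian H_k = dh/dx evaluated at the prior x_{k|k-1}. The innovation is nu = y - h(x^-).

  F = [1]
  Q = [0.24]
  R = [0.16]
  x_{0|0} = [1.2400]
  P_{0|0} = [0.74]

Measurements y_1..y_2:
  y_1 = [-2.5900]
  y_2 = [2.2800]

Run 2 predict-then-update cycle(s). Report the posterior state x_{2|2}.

x_post = [-1.7555]

step 1: x^-=[1.2400]  P^-=[0.9800]  H_jac=[2.4800]  S=[6.1874]  K=[0.3928]  nu=[-4.1276]  x^+=[-0.3813]  P^+=[0.0253]
step 2: x^-=[-0.3813]  P^-=[0.2653]  H_jac=[-0.7626]  S=[0.3143]  K=[-0.6438]  nu=[2.1346]  x^+=[-1.7555]  P^+=[0.1351]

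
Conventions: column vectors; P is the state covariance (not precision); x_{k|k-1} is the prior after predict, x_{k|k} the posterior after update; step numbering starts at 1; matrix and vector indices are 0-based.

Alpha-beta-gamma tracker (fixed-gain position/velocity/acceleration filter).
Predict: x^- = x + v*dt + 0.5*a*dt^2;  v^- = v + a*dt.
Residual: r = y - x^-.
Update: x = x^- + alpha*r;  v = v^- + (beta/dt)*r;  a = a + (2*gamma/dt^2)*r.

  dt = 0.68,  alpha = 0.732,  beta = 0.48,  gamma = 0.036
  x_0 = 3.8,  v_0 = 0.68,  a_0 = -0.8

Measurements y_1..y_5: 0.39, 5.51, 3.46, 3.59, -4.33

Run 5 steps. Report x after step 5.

step 1: x_pred=4.0774  r=-3.6874  x^+=1.3782  v^+=-2.4669  a^+=-1.3742
step 2: x_pred=-0.6170  r=6.1270  x^+=3.8680  v^+=0.9236  a^+=-0.4201
step 3: x_pred=4.3989  r=-0.9389  x^+=3.7116  v^+=-0.0248  a^+=-0.5663
step 4: x_pred=3.5638  r=0.0262  x^+=3.5830  v^+=-0.3915  a^+=-0.5623
step 5: x_pred=3.1868  r=-7.5168  x^+=-2.3155  v^+=-6.0798  a^+=-1.7327

x_post = -2.3155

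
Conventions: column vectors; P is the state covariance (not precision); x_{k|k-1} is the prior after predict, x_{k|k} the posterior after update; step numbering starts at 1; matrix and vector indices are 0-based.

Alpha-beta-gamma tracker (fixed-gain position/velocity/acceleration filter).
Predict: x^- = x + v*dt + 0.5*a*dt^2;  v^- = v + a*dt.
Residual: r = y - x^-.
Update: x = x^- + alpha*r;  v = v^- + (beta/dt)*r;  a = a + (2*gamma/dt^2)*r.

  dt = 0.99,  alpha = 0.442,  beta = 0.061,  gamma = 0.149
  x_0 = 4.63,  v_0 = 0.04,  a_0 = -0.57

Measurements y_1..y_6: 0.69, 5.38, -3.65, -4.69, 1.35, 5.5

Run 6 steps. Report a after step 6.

a_post = 6.4195

step 1: x_pred=4.3903  r=-3.7003  x^+=2.7548  v^+=-0.7523  a^+=-1.6951
step 2: x_pred=1.1793  r=4.2007  x^+=3.0360  v^+=-2.1716  a^+=-0.4178
step 3: x_pred=0.6814  r=-4.3314  x^+=-1.2331  v^+=-2.8521  a^+=-1.7348
step 4: x_pred=-4.9068  r=0.2168  x^+=-4.8110  v^+=-4.5562  a^+=-1.6689
step 5: x_pred=-10.1395  r=11.4895  x^+=-5.0611  v^+=-5.5005  a^+=1.8245
step 6: x_pred=-9.6125  r=15.1125  x^+=-2.9328  v^+=-2.7630  a^+=6.4195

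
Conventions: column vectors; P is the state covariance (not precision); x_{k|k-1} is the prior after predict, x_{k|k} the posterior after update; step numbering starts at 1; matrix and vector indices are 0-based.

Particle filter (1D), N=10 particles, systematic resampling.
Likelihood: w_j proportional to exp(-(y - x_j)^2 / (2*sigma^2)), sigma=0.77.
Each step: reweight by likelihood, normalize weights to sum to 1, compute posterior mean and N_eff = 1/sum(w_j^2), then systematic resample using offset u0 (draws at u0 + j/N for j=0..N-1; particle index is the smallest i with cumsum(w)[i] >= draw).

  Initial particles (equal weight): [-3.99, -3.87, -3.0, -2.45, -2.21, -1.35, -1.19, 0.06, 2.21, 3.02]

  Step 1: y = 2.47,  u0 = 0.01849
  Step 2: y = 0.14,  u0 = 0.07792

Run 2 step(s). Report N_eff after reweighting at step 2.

N_eff = 6.2703

step 1: w=[0.0000, 0.0000, 0.0000, 0.0000, 0.0000, 0.0000, 0.0000, 0.0043, 0.5470, 0.4487]  mean=2.5641  Neff=1.9979  idx=[8, 8, 8, 8, 8, 8, 9, 9, 9, 9]
step 2: w=[0.1630, 0.1630, 0.1630, 0.1630, 0.1630, 0.1630, 0.0055, 0.0055, 0.0055, 0.0055]  mean=2.2280  Neff=6.2703  idx=[0, 1, 1, 2, 2, 3, 4, 4, 5, 6]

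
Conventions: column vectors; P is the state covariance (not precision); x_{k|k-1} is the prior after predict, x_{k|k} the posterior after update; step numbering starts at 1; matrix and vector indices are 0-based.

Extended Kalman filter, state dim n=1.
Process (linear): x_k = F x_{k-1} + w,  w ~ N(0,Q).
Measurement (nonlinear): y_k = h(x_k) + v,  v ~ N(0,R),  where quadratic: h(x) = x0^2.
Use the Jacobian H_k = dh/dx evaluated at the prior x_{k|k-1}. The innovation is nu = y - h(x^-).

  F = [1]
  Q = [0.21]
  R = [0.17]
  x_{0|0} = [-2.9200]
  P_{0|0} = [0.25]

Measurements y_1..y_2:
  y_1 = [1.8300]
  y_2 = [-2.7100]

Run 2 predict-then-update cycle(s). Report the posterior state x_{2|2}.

x_post = [-0.2304]

step 1: x^-=[-2.9200]  P^-=[0.4600]  H_jac=[-5.8400]  S=[15.8586]  K=[-0.1694]  nu=[-6.6964]  x^+=[-1.7856]  P^+=[0.0049]
step 2: x^-=[-1.7856]  P^-=[0.2149]  H_jac=[-3.5713]  S=[2.9113]  K=[-0.2637]  nu=[-5.8985]  x^+=[-0.2304]  P^+=[0.0126]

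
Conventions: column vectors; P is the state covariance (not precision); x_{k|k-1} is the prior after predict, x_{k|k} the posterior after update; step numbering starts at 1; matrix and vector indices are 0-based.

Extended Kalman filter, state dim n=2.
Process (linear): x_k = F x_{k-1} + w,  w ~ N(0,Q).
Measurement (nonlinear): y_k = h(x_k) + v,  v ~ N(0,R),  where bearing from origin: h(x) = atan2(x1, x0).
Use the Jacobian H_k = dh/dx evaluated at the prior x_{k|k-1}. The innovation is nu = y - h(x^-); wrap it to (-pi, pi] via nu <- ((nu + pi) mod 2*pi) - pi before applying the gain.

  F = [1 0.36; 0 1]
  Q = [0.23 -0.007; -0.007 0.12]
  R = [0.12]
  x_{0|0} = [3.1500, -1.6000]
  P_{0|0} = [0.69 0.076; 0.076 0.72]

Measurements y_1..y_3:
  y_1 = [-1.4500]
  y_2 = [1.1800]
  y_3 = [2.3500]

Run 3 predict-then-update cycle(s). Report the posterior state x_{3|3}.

x_post = [5.6904, 1.2550]

step 1: x^-=[2.5740, -1.6000]  P^-=[1.0680 0.3282; 0.3282 0.8400]  H_jac=[0.1742 0.2802]  S=[0.2504]  K=[1.1102; 1.1683]  nu=[-0.8938]  x^+=[1.5816, -2.6443]  P^+=[0.7594 0.0034; 0.0034 0.4982]
step 2: x^-=[0.6297, -2.6443]  P^-=[1.0564 0.1757; 0.1757 0.6182]  H_jac=[0.3579 0.0852]  S=[0.2705]  K=[1.4530; 0.4273]  nu=[2.5170]  x^+=[4.2868, -1.5689]  P^+=[0.4853 0.0078; 0.0078 0.5688]
step 3: x^-=[3.7220, -1.5689]  P^-=[0.7947 0.2056; 0.2056 0.6888]  H_jac=[0.0962 0.2281]  S=[0.1722]  K=[0.7161; 1.0273]  nu=[2.7489]  x^+=[5.6904, 1.2550]  P^+=[0.7064 0.0789; 0.0789 0.5071]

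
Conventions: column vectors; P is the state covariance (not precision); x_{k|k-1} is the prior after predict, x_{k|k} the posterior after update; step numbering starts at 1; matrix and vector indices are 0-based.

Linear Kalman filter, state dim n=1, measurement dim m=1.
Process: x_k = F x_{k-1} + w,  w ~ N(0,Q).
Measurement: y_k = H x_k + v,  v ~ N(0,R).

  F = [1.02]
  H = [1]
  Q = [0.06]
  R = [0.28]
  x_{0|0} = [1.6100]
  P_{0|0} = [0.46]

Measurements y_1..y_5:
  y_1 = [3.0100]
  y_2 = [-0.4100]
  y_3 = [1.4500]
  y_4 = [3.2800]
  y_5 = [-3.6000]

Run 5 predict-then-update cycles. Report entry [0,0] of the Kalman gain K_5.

K[0,0] = 0.3836

step 1: x^-=[1.6422]  P^-=[0.5386]  S=[0.8186]  K=[0.6579]  nu=[1.3678]  x^+=[2.5421]  P^+=[0.1842]
step 2: x^-=[2.5930]  P^-=[0.2517]  S=[0.5317]  K=[0.4734]  nu=[-3.0030]  x^+=[1.1715]  P^+=[0.1325]
step 3: x^-=[1.1949]  P^-=[0.1979]  S=[0.4779]  K=[0.4141]  nu=[0.2551]  x^+=[1.3006]  P^+=[0.1159]
step 4: x^-=[1.3266]  P^-=[0.1806]  S=[0.4606]  K=[0.3921]  nu=[1.9534]  x^+=[2.0926]  P^+=[0.1098]
step 5: x^-=[2.1344]  P^-=[0.1742]  S=[0.4542]  K=[0.3836]  nu=[-5.7344]  x^+=[-0.0652]  P^+=[0.1074]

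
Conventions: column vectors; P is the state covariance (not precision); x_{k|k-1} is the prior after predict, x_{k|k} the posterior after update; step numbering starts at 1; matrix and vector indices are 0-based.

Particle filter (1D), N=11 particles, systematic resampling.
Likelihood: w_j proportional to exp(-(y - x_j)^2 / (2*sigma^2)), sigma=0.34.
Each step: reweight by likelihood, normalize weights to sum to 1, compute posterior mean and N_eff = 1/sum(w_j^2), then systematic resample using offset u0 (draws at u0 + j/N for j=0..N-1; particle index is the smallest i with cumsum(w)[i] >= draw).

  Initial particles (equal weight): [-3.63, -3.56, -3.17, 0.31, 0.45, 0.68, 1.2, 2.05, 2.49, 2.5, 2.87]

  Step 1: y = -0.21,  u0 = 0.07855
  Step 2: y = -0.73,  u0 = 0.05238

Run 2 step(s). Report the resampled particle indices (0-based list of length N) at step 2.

step 1: w=[0.0000, 0.0000, 0.0000, 0.6271, 0.3069, 0.0657, 0.0004, 0.0000, 0.0000, 0.0000, 0.0000]  mean=0.3776  Neff=2.0337  idx=[3, 3, 3, 3, 3, 3, 3, 4, 4, 4, 5]
step 2: w=[0.1282, 0.1282, 0.1282, 0.1282, 0.1282, 0.1282, 0.1282, 0.0334, 0.0334, 0.0334, 0.0025]  mean=0.3250  Neff=8.4493  idx=[0, 1, 1, 2, 3, 3, 4, 5, 6, 6, 8]

resampled_idx = [0, 1, 1, 2, 3, 3, 4, 5, 6, 6, 8]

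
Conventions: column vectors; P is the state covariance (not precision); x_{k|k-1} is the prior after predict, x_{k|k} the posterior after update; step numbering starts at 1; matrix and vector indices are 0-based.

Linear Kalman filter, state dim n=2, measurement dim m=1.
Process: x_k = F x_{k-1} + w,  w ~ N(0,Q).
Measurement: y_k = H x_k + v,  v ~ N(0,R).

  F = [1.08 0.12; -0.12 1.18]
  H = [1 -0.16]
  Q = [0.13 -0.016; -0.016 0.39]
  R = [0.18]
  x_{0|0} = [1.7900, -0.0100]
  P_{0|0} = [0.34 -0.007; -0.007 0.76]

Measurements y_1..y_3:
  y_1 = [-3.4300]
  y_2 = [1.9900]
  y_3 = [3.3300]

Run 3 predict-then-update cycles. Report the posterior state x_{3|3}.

x_post = [2.8628, 3.0945]

step 1: x^-=[1.9320, -0.2266]  P^-=[0.5357 0.0387; 0.0387 1.4551]  S=[0.7406]  K=[0.7150; -0.2621]  nu=[-5.3983]  x^+=[-1.9278, 1.1882]  P^+=[0.1571 0.1775; 0.1775 1.4042]
step 2: x^-=[-1.9394, 1.6334]  P^-=[0.3795 0.3861; 0.3861 2.2973]  S=[0.4947]  K=[0.6422; 0.0375]  nu=[4.1908]  x^+=[0.7517, 1.7907]  P^+=[0.1755 0.3742; 0.3742 2.2966]
step 3: x^-=[1.0268, 2.0228]  P^-=[0.4647 0.7580; 0.7580 3.4843]  S=[0.4914]  K=[0.6990; 0.4080]  nu=[2.6269]  x^+=[2.8628, 3.0945]  P^+=[0.2247 0.6178; 0.6178 3.4025]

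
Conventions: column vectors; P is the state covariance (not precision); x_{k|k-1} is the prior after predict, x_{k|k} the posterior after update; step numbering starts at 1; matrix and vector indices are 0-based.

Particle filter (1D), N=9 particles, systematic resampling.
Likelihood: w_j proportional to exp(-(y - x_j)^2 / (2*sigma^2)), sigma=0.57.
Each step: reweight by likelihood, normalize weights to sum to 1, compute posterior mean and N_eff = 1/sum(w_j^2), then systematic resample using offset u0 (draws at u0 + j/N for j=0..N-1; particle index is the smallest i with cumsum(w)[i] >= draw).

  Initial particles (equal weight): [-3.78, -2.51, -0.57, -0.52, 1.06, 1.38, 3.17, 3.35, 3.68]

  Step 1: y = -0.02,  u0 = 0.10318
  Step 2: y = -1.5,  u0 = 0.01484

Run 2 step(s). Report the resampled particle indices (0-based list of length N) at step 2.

step 1: w=[0.0000, 0.0000, 0.4120, 0.4467, 0.1090, 0.0321, 0.0000, 0.0000, 0.0000]  mean=-0.3073  Neff=2.6160  idx=[2, 2, 2, 3, 3, 3, 3, 4, 5]
step 2: w=[0.1550, 0.1550, 0.1550, 0.1338, 0.1338, 0.1338, 0.1338, 0.0000, 0.0000]  mean=-0.5432  Neff=6.9629  idx=[0, 0, 1, 2, 2, 3, 4, 5, 6]

resampled_idx = [0, 0, 1, 2, 2, 3, 4, 5, 6]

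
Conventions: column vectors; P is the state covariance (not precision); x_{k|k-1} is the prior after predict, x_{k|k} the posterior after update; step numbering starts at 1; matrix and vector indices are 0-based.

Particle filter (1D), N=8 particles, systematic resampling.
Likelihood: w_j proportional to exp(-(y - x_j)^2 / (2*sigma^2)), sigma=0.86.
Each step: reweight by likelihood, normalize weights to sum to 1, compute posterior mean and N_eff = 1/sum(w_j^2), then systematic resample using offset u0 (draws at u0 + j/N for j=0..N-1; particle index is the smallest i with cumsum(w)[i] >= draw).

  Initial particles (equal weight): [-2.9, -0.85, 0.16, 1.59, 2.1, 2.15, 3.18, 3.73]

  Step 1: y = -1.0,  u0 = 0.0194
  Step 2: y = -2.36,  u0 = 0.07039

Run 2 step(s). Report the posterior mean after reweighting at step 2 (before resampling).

post_mean = -1.7129

step 1: w=[0.0585, 0.6618, 0.2706, 0.0072, 0.0010, 0.0008, 0.0000, 0.0000]  mean=-0.6737  Neff=1.9428  idx=[0, 1, 1, 1, 1, 1, 2, 2]
step 2: w=[0.4279, 0.1116, 0.1116, 0.1116, 0.1116, 0.1116, 0.0071, 0.0071]  mean=-1.7129  Neff=4.0741  idx=[0, 0, 0, 1, 2, 3, 4, 5]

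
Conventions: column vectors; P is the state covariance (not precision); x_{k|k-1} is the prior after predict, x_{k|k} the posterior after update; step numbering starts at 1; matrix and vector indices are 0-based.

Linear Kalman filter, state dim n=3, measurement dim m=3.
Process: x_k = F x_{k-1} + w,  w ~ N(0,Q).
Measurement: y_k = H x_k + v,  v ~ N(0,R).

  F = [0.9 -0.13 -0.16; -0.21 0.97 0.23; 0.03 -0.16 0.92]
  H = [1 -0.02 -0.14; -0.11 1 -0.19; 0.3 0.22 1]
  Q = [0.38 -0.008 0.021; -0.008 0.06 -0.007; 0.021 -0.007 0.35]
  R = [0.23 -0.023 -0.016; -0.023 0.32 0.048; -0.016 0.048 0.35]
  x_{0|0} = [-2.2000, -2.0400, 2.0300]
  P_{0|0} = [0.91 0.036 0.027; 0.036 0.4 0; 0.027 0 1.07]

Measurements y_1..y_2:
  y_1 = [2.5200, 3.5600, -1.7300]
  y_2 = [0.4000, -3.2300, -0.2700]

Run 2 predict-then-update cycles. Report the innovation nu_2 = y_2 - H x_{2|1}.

innov = [-1.1201, -3.8254, 1.2804]

step 1: x^-=[-2.0396, -1.0499, 2.1280]  P^-=[1.1351 -0.2309 -0.0867; -0.2309 0.5158 0.1488; -0.0867 0.1488 1.2679]  S=[1.4245 -0.3610 0.0047; -0.3610 0.8859 -0.0235; 0.0047 -0.0235 1.7279]  K=[0.7939 -0.0564 0.1146; -0.0411 0.5654 0.1195; -0.2327 -0.1685 0.7360]  nu=[4.8365, 4.7899, -3.0151]  x^+=[1.1845, 1.0993, -2.0235]  P^+=[0.1782 -0.0160 -0.0253; -0.0160 0.1920 0.0322; -0.0253 0.0322 0.2537]
step 2: x^-=[1.2469, 0.3522, -2.0020]  P^-=[0.5465 -0.1017 -0.0290; -0.1017 0.2852 0.0470; -0.0290 0.0470 0.5591]  S=[0.8000 -0.1772 0.0165; -0.1772 0.6353 0.0083; 0.0165 0.0083 0.9620]  K=[0.6755 -0.0590 0.1060; -0.0470 0.4383 0.0794; -0.1797 -0.1460 0.5873]  nu=[-1.1201, -3.8254, 1.2804]  x^+=[0.8517, -1.1703, -0.4902]  P^+=[0.1521 -0.0161 -0.0186; -0.0161 0.1476 0.0220; -0.0186 0.0220 0.2022]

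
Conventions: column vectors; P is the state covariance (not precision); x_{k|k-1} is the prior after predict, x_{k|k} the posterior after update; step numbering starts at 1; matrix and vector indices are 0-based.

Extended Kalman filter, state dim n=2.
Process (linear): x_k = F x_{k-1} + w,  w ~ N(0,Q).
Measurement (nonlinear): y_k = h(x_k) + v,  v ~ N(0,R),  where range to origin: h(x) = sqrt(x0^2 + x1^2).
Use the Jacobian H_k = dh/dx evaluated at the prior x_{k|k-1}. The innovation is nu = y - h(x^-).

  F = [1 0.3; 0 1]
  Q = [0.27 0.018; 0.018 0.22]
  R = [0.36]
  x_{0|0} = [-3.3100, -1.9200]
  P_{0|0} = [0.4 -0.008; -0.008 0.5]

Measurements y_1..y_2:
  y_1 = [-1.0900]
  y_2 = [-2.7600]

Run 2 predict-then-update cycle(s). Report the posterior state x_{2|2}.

x_post = [1.3253, -0.3447]

step 1: x^-=[-3.8860, -1.9200]  P^-=[0.7102 0.1600; 0.1600 0.7200]  H_jac=[-0.8965 -0.4430]  S=[1.1992]  K=[-0.5901; -0.3856]  nu=[-5.4244]  x^+=[-0.6853, 0.1715]  P^+=[0.2927 -0.1128; -0.1128 0.5417]
step 2: x^-=[-0.6338, 0.1715]  P^-=[0.5437 0.0677; 0.0677 0.7617]  H_jac=[-0.9653 0.2612]  S=[0.8845]  K=[-0.5734; 0.1511]  nu=[-3.4166]  x^+=[1.3253, -0.3447]  P^+=[0.2529 0.1443; 0.1443 0.7415]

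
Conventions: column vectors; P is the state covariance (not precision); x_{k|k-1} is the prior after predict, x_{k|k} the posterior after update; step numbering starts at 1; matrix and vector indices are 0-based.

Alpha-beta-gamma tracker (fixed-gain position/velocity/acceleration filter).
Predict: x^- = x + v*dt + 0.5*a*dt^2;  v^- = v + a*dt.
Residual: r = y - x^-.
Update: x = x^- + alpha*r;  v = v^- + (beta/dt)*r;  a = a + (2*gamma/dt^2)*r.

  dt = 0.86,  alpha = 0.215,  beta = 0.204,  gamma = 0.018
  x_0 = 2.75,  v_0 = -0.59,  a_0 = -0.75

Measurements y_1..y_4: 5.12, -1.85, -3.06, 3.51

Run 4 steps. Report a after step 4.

step 1: x_pred=1.9652  r=3.1547  x^+=2.6435  v^+=-0.4867  a^+=-0.5964
step 2: x_pred=2.0044  r=-3.8544  x^+=1.1757  v^+=-1.9139  a^+=-0.7841
step 3: x_pred=-0.7602  r=-2.2998  x^+=-1.2546  v^+=-3.1337  a^+=-0.8960
step 4: x_pred=-4.2810  r=7.7910  x^+=-2.6059  v^+=-2.0562  a^+=-0.5168

a_post = -0.5168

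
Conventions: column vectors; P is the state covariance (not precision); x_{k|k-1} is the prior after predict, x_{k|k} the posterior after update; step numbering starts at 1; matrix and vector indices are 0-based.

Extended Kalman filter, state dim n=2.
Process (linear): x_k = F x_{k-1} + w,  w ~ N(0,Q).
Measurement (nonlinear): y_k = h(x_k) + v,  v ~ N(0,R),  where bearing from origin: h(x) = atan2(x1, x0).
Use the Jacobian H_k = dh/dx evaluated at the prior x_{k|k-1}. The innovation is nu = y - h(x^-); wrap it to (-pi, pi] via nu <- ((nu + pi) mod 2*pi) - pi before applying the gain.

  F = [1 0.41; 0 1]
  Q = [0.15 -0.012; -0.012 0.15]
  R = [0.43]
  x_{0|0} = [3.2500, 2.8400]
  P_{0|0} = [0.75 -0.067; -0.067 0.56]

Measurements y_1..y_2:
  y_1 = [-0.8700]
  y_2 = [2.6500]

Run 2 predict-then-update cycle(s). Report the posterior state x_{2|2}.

x_post = [5.5679, 3.0019]

step 1: x^-=[4.4144, 2.8400]  P^-=[0.9392 0.1506; 0.1506 0.7100]  H_jac=[-0.1031 0.1602]  S=[0.4532]  K=[-0.1604; 0.2167]  nu=[-1.4417]  x^+=[4.6456, 2.5275]  P^+=[0.9275 0.1664; 0.1664 0.6887]
step 2: x^-=[5.6819, 2.5275]  P^-=[1.3297 0.4367; 0.4367 0.8387]  H_jac=[-0.0654 0.1469]  S=[0.4454]  K=[-0.0511; 0.2126]  nu=[2.2314]  x^+=[5.5679, 3.0019]  P^+=[1.3286 0.4416; 0.4416 0.8186]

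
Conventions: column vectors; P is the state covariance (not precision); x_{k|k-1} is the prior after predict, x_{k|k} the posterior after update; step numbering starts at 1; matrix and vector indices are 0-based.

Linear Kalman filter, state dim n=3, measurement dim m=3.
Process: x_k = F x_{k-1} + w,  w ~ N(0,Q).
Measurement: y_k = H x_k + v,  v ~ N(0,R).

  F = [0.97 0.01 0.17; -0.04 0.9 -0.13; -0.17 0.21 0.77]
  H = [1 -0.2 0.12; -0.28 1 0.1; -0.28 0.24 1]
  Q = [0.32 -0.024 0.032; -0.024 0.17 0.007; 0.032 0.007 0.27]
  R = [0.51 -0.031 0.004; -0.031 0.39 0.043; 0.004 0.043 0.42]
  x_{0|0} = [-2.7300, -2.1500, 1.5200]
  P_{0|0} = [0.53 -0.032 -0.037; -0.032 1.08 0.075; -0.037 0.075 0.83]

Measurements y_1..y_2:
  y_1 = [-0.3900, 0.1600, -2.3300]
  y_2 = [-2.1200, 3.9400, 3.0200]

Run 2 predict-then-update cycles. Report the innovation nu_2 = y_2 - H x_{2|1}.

step 1: x^-=[-2.4112, -2.0234, 1.1830]  P^-=[0.8302 -0.0648 0.0257; -0.0648 1.0440 0.1871; 0.0257 0.1871 0.8613]  S=[1.4175 -0.5100 -0.2015; -0.5100 1.5800 0.6509; -0.2015 0.6509 1.4906]  K=[0.6001 0.0429 -0.0867; 0.0779 0.7059 0.0080; 0.1373 -0.0530 0.6448]  nu=[1.4746, 1.3900, -3.7025]  x^+=[-1.1457, -0.9570, -1.0755]  P^+=[0.3157 0.0791 0.0373; 0.0791 0.2969 -0.0151; 0.0373 -0.0151 0.2831]
step 2: x^-=[-1.3037, -0.6757, -0.8344]  P^-=[0.6390 0.0219 0.0597; 0.0219 0.4140 0.0138; 0.0597 0.0138 0.4398]  S=[1.1768 -0.2590 -0.0802; -0.2590 0.8456 0.2246; -0.0802 0.2246 0.9040]  K=[0.5418 0.0086 -0.0801; 0.0602 0.5027 -0.0012; 0.1166 -0.0468 0.4937]  nu=[-0.8513, 4.3341, 3.6515]  x^+=[-2.0203, 1.4475, 0.6660]  P^+=[0.2835 0.0591 0.0341; 0.0591 0.2120 -0.0130; 0.0341 -0.0130 0.2184]

innov = [-0.8513, 4.3341, 3.6515]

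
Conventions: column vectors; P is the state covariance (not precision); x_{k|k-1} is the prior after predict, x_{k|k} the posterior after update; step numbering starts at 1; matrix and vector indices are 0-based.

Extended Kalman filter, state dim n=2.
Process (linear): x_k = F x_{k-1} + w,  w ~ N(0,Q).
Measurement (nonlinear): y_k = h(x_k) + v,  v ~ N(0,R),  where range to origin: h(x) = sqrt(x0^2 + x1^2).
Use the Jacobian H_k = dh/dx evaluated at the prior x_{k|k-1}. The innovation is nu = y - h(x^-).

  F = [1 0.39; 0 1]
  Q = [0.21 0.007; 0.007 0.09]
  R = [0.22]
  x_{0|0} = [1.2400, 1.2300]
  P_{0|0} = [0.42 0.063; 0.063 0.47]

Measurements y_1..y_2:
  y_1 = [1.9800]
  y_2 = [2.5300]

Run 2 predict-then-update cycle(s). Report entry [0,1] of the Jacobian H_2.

step 1: x^-=[1.7197, 1.2300]  P^-=[0.7506 0.2533; 0.2533 0.5600]  H_jac=[0.8134 0.5818]  S=[1.1458]  K=[0.6614; 0.4641]  nu=[-0.1343]  x^+=[1.6309, 1.1677]  P^+=[0.2493 -0.0985; -0.0985 0.3132]
step 2: x^-=[2.0863, 1.1677]  P^-=[0.4302 0.0307; 0.0307 0.4032]  H_jac=[0.8726 0.4884]  S=[0.6699]  K=[0.5827; 0.3339]  nu=[0.1392]  x^+=[2.1674, 1.2141]  P^+=[0.2027 -0.0997; -0.0997 0.3285]

H_jac[0,1] = 0.4884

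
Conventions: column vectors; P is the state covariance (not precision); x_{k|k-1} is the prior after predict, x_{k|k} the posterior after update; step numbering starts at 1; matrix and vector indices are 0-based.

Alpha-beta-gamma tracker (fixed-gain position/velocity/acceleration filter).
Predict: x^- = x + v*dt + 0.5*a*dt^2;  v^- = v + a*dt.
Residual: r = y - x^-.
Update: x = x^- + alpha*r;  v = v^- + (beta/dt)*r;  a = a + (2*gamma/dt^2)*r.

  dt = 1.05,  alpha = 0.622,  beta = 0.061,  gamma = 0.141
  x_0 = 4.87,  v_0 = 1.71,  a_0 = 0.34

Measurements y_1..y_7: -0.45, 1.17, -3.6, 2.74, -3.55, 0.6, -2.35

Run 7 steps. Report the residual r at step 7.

step 1: x_pred=6.8529  r=-7.3029  x^+=2.3105  v^+=1.6427  a^+=-1.5280
step 2: x_pred=3.1931  r=-2.0231  x^+=1.9347  v^+=-0.0792  a^+=-2.0454
step 3: x_pred=0.7241  r=-4.3241  x^+=-1.9655  v^+=-2.4781  a^+=-3.1515
step 4: x_pred=-6.3047  r=9.0447  x^+=-0.6789  v^+=-5.2616  a^+=-0.8380
step 5: x_pred=-6.6655  r=3.1155  x^+=-4.7277  v^+=-5.9605  a^+=-0.0411
step 6: x_pred=-11.0089  r=11.6089  x^+=-3.7881  v^+=-5.3292  a^+=2.9283
step 7: x_pred=-7.7696  r=5.4196  x^+=-4.3986  v^+=-1.9397  a^+=4.3145

resid = 5.4196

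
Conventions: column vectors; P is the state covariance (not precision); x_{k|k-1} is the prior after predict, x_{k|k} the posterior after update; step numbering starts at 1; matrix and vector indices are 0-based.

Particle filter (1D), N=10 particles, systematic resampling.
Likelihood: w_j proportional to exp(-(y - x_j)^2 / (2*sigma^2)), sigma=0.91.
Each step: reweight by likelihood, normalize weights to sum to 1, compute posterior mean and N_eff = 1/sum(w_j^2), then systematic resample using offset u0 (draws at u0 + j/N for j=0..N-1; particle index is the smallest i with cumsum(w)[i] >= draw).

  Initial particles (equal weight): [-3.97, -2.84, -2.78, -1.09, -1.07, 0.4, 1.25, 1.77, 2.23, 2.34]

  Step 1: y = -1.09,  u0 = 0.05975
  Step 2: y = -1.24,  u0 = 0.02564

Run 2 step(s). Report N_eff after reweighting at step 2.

step 1: w=[0.0025, 0.0594, 0.0673, 0.3774, 0.3773, 0.0988, 0.0138, 0.0027, 0.0005, 0.0003]  mean=-1.1174  Neff=3.3025  idx=[1, 3, 3, 3, 3, 4, 4, 4, 4, 5]
step 2: w=[0.0257, 0.1190, 0.1190, 0.1190, 0.1190, 0.1186, 0.1186, 0.1186, 0.1186, 0.0238]  mean=-1.0901  Neff=8.7599  idx=[0, 1, 2, 3, 4, 5, 6, 6, 7, 8]

N_eff = 8.7599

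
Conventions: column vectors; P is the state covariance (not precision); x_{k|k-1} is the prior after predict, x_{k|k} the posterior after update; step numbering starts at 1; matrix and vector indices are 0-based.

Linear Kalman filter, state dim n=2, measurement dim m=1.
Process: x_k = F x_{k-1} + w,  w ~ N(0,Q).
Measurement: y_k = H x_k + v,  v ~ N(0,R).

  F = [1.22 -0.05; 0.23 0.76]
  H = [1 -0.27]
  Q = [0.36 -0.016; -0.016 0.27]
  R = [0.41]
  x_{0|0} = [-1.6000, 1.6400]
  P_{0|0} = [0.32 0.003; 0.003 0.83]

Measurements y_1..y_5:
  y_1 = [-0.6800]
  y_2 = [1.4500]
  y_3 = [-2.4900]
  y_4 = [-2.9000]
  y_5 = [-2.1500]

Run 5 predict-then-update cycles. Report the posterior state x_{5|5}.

step 1: x^-=[-2.0340, 0.8784]  P^-=[0.8380 0.0450; 0.0450 0.7674]  S=[1.2796]  K=[0.6454; -0.1268]  nu=[1.5912]  x^+=[-1.0071, 0.6767]  P^+=[0.3050 0.1497; 0.1497 0.7468]
step 2: x^-=[-1.2625, 0.2827]  P^-=[0.7976 0.1783; 0.1783 0.7698]  S=[1.1674]  K=[0.6420; -0.0253]  nu=[2.7888]  x^+=[0.5278, 0.2120]  P^+=[0.3165 0.1973; 0.1973 0.7691]
step 3: x^-=[0.6333, 0.2825]  P^-=[0.8089 0.2242; 0.2242 0.7999]  S=[1.1561]  K=[0.6473; 0.0071]  nu=[-3.0471]  x^+=[-1.3390, 0.2608]  P^+=[0.3245 0.2189; 0.2189 0.7999]
step 4: x^-=[-1.6466, -0.1097]  P^-=[0.8183 0.2451; 0.2451 0.8257]  S=[1.1561]  K=[0.6505; 0.0192]  nu=[-1.2830]  x^+=[-2.4813, -0.1343]  P^+=[0.3290 0.2307; 0.2307 0.8253]
step 5: x^-=[-3.0204, -0.6728]  P^-=[0.8236 0.2562; 0.2562 0.8447]  S=[1.1568]  K=[0.6521; 0.0243]  nu=[0.6888]  x^+=[-2.5712, -0.6560]  P^+=[0.3316 0.2379; 0.2379 0.8440]

x_post = [-2.5712, -0.6560]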